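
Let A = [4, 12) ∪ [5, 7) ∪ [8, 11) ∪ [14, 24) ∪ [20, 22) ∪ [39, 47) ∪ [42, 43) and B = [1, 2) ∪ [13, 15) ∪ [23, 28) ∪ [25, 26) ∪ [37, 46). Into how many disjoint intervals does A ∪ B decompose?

A, merged: [4, 12), [14, 24), [39, 47).
B, merged: [1, 2), [13, 15), [23, 28), [37, 46).
A ∪ B = [1, 2), [4, 12), [13, 28), [37, 47).
That is 4 disjoint pieces.

4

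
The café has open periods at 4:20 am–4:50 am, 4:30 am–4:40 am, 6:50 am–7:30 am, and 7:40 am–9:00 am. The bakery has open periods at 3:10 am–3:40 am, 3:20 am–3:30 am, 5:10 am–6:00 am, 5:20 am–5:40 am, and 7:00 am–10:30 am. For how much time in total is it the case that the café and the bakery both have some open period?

1 h 50 min

Merge the first list: 4:20 am–4:50 am, 6:50 am–7:30 am, 7:40 am–9:00 am.
Merge the second list: 3:10 am–3:40 am, 5:10 am–6:00 am, 7:00 am–10:30 am.
A ∩ B = 7:00 am–7:30 am, 7:40 am–9:00 am.
Total: 30 min + 1 h 20 min = 1 h 50 min.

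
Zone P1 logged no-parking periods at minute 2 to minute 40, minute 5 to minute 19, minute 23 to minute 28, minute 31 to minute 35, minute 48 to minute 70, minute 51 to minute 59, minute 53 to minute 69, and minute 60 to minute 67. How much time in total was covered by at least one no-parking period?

60 minutes

Merged: minute 2 to minute 40, minute 48 to minute 70.
Lengths: 38 minutes + 22 minutes = 60 minutes.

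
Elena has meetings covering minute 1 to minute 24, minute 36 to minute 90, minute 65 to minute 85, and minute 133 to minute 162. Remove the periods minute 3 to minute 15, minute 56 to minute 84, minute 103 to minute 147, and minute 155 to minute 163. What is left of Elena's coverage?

minute 1 to minute 3, minute 15 to minute 24, minute 36 to minute 56, minute 84 to minute 90, minute 147 to minute 155

First set merges to minute 1 to minute 24, minute 36 to minute 90, minute 133 to minute 162.
minute 1 to minute 24 with B removed leaves minute 1 to minute 3, minute 15 to minute 24.
minute 36 to minute 90 with B removed leaves minute 36 to minute 56, minute 84 to minute 90.
minute 133 to minute 162 with B removed leaves minute 147 to minute 155.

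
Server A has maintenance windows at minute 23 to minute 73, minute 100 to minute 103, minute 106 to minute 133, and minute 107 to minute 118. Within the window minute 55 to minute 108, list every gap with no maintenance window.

minute 73 to minute 100, minute 103 to minute 106

Covered (merged): minute 23 to minute 73, minute 100 to minute 103, minute 106 to minute 133.
Gaps within minute 55 to minute 108: minute 73 to minute 100, minute 103 to minute 106.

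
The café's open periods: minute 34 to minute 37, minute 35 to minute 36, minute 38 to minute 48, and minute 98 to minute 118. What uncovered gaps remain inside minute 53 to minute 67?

minute 53 to minute 67

Covered (merged): minute 34 to minute 37, minute 38 to minute 48, minute 98 to minute 118.
Complement within minute 53 to minute 67: minute 53 to minute 67.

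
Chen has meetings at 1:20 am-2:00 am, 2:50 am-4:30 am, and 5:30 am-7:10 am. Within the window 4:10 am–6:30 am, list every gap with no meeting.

4:30 am-5:30 am

Covered (merged): 1:20 am-2:00 am, 2:50 am-4:30 am, 5:30 am-7:10 am.
Uncovered inside 4:10 am-6:30 am: 4:30 am-5:30 am.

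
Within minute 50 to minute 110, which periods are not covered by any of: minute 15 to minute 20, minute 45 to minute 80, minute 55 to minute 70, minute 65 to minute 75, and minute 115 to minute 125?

Covered (merged): minute 15 to minute 20, minute 45 to minute 80, minute 115 to minute 125.
Uncovered inside minute 50 to minute 110: minute 80 to minute 110.

minute 80 to minute 110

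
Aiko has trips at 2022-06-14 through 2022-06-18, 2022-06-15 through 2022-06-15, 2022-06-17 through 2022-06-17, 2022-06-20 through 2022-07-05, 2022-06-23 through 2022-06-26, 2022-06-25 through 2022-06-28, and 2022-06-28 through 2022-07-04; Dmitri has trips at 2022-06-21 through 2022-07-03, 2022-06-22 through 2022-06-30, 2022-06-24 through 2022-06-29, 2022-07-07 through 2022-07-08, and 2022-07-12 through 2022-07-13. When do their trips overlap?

2022-06-21 through 2022-07-03

Merge the first list: 2022-06-14 through 2022-06-18, 2022-06-20 through 2022-07-05.
Merge the second list: 2022-06-21 through 2022-07-03, 2022-07-07 through 2022-07-08, 2022-07-12 through 2022-07-13.
2022-06-14 through 2022-06-18 meets no B interval.
2022-06-20 through 2022-07-05 ∩ B → 2022-06-21 through 2022-07-03.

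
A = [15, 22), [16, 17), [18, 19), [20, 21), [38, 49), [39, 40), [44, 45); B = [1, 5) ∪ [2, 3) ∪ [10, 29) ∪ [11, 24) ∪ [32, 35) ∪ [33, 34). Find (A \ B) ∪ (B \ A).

A, merged: [15, 22), [38, 49).
B, merged: [1, 5), [10, 29), [32, 35).
Only in the first: [38, 49).
Only in the second: [1, 5), [10, 15), [22, 29), [32, 35).
Together these are the periods covered by exactly one.

[1, 5) ∪ [10, 15) ∪ [22, 29) ∪ [32, 35) ∪ [38, 49)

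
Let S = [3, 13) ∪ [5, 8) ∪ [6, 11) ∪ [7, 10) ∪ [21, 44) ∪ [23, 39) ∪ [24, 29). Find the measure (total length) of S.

Merged: [3, 13), [21, 44).
Lengths: 10 + 23 = 33.

33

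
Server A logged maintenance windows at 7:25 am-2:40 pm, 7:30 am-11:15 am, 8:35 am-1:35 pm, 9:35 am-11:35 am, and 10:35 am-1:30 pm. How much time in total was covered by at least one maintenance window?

7 h 15 min

Merged: 7:25 am–2:40 pm.
Length: 7 h 15 min.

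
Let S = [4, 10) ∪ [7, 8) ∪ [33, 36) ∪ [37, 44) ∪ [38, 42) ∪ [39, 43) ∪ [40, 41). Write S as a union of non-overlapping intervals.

[4, 10) ∪ [33, 36) ∪ [37, 44)

[7, 8) overlaps/touches [4, 10) → extend to [4, 10).
[33, 36) is disjoint → start new block.
[37, 44) is disjoint → start new block.
[38, 42) overlaps/touches [37, 44) → extend to [37, 44).
[39, 43) overlaps/touches [37, 44) → extend to [37, 44).
[40, 41) overlaps/touches [37, 44) → extend to [37, 44).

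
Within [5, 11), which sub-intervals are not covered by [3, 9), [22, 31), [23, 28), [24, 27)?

[9, 11)

After merging, the occupied span is [3, 9), [22, 31).
Gaps within [5, 11): [9, 11).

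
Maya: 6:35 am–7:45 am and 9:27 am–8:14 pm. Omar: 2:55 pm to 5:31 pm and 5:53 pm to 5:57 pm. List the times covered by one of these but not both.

6:35 am-7:45 am, 9:27 am-2:55 pm, 5:31 pm-5:53 pm, 5:57 pm-8:14 pm

A \ B = 6:35 am-7:45 am, 9:27 am-2:55 pm, 5:31 pm-5:53 pm, 5:57 pm-8:14 pm.
B \ A = none.
Union of the two gives the symmetric difference.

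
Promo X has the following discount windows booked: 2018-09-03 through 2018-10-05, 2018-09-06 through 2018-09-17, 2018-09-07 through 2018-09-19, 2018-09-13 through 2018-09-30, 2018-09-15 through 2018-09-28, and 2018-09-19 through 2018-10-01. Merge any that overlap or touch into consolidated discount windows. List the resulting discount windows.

2018-09-06 through 2018-09-17 overlaps/touches 2018-09-03 through 2018-10-05 → extend to 2018-09-03 through 2018-10-05.
2018-09-07 through 2018-09-19 overlaps/touches 2018-09-03 through 2018-10-05 → extend to 2018-09-03 through 2018-10-05.
2018-09-13 through 2018-09-30 overlaps/touches 2018-09-03 through 2018-10-05 → extend to 2018-09-03 through 2018-10-05.
2018-09-15 through 2018-09-28 overlaps/touches 2018-09-03 through 2018-10-05 → extend to 2018-09-03 through 2018-10-05.
2018-09-19 through 2018-10-01 overlaps/touches 2018-09-03 through 2018-10-05 → extend to 2018-09-03 through 2018-10-05.

2018-09-03 through 2018-10-05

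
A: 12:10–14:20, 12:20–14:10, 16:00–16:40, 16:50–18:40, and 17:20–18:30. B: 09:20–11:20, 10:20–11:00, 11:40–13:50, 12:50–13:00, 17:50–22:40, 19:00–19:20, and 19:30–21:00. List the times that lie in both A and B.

A, merged: 12:10–14:20, 16:00–16:40, 16:50–18:40.
B, merged: 09:20–11:20, 11:40–13:50, 17:50–22:40.
12:10–14:20 meets the second set on 12:10–13:50.
16:00–16:40: no overlap with the second set.
16:50–18:40 meets the second set on 17:50–18:40.

12:10–13:50, 17:50–18:40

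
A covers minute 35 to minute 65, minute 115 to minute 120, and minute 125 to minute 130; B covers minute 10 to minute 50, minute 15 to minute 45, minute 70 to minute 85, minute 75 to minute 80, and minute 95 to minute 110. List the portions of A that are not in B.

B, merged: minute 10 to minute 50, minute 70 to minute 85, minute 95 to minute 110.
minute 35 to minute 65 with B removed leaves minute 50 to minute 65.
minute 115 to minute 120 is untouched.
minute 125 to minute 130 is untouched.

minute 50 to minute 65, minute 115 to minute 120, minute 125 to minute 130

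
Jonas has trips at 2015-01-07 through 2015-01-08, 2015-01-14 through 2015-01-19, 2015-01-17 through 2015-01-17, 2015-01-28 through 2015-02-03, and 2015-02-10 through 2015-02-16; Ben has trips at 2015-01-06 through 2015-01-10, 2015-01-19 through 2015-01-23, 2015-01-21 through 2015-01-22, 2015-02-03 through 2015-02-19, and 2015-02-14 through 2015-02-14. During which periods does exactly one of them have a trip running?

2015-01-06 through 2015-01-06, 2015-01-09 through 2015-01-10, 2015-01-14 through 2015-01-18, 2015-01-20 through 2015-01-23, 2015-01-28 through 2015-02-02, 2015-02-04 through 2015-02-09, 2015-02-17 through 2015-02-19

First set merges to 2015-01-07 through 2015-01-08, 2015-01-14 through 2015-01-19, 2015-01-28 through 2015-02-03, 2015-02-10 through 2015-02-16.
Second set merges to 2015-01-06 through 2015-01-10, 2015-01-19 through 2015-01-23, 2015-02-03 through 2015-02-19.
A but not B: 2015-01-14 through 2015-01-18, 2015-01-28 through 2015-02-02.
B but not A: 2015-01-06 through 2015-01-06, 2015-01-09 through 2015-01-10, 2015-01-20 through 2015-01-23, 2015-02-04 through 2015-02-09, 2015-02-17 through 2015-02-19.
Combining gives A △ B.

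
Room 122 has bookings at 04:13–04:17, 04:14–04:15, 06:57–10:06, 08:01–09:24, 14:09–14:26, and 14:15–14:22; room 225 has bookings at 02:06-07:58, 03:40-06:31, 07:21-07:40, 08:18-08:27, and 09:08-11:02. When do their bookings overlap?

04:13-04:17, 06:57-07:58, 08:18-08:27, 09:08-10:06

A, merged: 04:13-04:17, 06:57-10:06, 14:09-14:26.
B, merged: 02:06-07:58, 08:18-08:27, 09:08-11:02.
04:13-04:17 ∩ B → 04:13-04:17.
06:57-10:06 ∩ B → 06:57-07:58, 08:18-08:27, 09:08-10:06.
14:09-14:26 meets no B interval.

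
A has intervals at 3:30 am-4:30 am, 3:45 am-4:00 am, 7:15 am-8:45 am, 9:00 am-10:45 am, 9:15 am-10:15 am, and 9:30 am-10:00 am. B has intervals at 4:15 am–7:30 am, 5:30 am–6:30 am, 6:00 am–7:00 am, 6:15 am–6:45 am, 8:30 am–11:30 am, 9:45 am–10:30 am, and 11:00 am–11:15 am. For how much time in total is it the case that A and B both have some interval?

A, merged: 3:30 am–4:30 am, 7:15 am–8:45 am, 9:00 am–10:45 am.
B, merged: 4:15 am–7:30 am, 8:30 am–11:30 am.
A ∩ B = 4:15 am–4:30 am, 7:15 am–7:30 am, 8:30 am–8:45 am, 9:00 am–10:45 am.
Total: 15 min + 15 min + 15 min + 1 h 45 min = 2 h 30 min.

2 h 30 min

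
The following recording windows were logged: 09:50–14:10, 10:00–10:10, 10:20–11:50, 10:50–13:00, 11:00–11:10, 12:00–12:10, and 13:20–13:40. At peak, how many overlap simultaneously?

At 11:00, 4 of the intervals are simultaneously active.
No point has more.

4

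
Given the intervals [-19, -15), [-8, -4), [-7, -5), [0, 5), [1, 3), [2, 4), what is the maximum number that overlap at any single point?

3

Sweep endpoints in order; track running count of active intervals.
Peak of 3 reached at 2.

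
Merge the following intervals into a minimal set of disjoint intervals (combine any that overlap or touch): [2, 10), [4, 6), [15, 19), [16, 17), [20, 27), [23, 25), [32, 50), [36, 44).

[4, 6) overlaps/touches [2, 10) → extend to [2, 10).
[15, 19) is disjoint → start new block.
[16, 17) overlaps/touches [15, 19) → extend to [15, 19).
[20, 27) is disjoint → start new block.
[23, 25) overlaps/touches [20, 27) → extend to [20, 27).
[32, 50) is disjoint → start new block.
[36, 44) overlaps/touches [32, 50) → extend to [32, 50).

[2, 10) ∪ [15, 19) ∪ [20, 27) ∪ [32, 50)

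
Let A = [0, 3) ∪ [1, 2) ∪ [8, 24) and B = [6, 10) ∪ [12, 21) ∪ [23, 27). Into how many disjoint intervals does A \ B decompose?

A, merged: [0, 3), [8, 24).
A \ B = [0, 3), [10, 12), [21, 23).
That is 3 disjoint pieces.

3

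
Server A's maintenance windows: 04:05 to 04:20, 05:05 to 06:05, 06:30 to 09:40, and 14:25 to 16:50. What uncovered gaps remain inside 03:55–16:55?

03:55-04:05, 04:20-05:05, 06:05-06:30, 09:40-14:25, 16:50-16:55

The merged coverage is 04:05-04:20, 05:05-06:05, 06:30-09:40, 14:25-16:50.
Complement within 03:55-16:55: 03:55-04:05, 04:20-05:05, 06:05-06:30, 09:40-14:25, 16:50-16:55.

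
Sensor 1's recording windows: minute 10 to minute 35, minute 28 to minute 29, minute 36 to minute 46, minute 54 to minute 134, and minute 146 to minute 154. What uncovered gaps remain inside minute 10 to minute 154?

After merging, the occupied span is minute 10 to minute 35, minute 36 to minute 46, minute 54 to minute 134, minute 146 to minute 154.
Complement within minute 10 to minute 154: minute 35 to minute 36, minute 46 to minute 54, minute 134 to minute 146.

minute 35 to minute 36, minute 46 to minute 54, minute 134 to minute 146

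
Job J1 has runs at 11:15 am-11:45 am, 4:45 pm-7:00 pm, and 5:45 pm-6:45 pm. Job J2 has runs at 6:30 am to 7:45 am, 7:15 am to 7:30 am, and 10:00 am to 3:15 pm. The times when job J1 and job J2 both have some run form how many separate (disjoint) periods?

Merge the first list: 11:15 am–11:45 am, 4:45 pm–7:00 pm.
Merge the second list: 6:30 am–7:45 am, 10:00 am–3:15 pm.
A ∩ B = 11:15 am–11:45 am.
That is 1 disjoint piece.

1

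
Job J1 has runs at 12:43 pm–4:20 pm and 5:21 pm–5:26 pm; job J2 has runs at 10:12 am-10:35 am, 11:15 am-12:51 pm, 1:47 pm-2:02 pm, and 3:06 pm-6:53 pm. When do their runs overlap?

12:43 pm–12:51 pm, 1:47 pm–2:02 pm, 3:06 pm–4:20 pm, 5:21 pm–5:26 pm

12:43 pm–4:20 pm meets the second set on 12:43 pm–12:51 pm, 1:47 pm–2:02 pm, 3:06 pm–4:20 pm.
5:21 pm–5:26 pm meets the second set on 5:21 pm–5:26 pm.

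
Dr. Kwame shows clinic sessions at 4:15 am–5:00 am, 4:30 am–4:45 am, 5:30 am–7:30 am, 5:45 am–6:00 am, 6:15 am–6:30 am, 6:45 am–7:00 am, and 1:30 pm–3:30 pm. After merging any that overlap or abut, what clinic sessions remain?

4:15 am-5:00 am, 5:30 am-7:30 am, 1:30 pm-3:30 pm

4:30 am-4:45 am overlaps/touches 4:15 am-5:00 am → extend to 4:15 am-5:00 am.
5:30 am-7:30 am is disjoint → start new block.
5:45 am-6:00 am overlaps/touches 5:30 am-7:30 am → extend to 5:30 am-7:30 am.
6:15 am-6:30 am overlaps/touches 5:30 am-7:30 am → extend to 5:30 am-7:30 am.
6:45 am-7:00 am overlaps/touches 5:30 am-7:30 am → extend to 5:30 am-7:30 am.
1:30 pm-3:30 pm is disjoint → start new block.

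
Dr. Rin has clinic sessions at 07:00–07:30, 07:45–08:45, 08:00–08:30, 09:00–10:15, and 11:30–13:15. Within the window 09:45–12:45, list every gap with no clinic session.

The merged coverage is 07:00–07:30, 07:45–08:45, 09:00–10:15, 11:30–13:15.
Complement within 09:45–12:45: 10:15–11:30.

10:15–11:30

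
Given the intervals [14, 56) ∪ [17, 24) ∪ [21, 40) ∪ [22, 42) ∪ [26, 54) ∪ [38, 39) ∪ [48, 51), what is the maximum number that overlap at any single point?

5

Walk the sorted start/end points keeping a running depth.
The depth first hits 5 at 38.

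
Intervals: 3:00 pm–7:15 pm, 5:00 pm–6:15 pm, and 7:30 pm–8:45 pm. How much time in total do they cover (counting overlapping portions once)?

Merged: 3:00 pm–7:15 pm, 7:30 pm–8:45 pm.
Lengths: 4 h 15 min + 1 h 15 min = 5 h 30 min.

5 h 30 min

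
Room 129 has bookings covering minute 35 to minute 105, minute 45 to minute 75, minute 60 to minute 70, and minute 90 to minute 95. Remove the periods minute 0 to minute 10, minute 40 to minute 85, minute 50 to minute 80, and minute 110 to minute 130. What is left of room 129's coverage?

Merge the first list: minute 35 to minute 105.
Merge the second list: minute 0 to minute 10, minute 40 to minute 85, minute 110 to minute 130.
minute 35 to minute 105 minus B → minute 35 to minute 40, minute 85 to minute 105.

minute 35 to minute 40, minute 85 to minute 105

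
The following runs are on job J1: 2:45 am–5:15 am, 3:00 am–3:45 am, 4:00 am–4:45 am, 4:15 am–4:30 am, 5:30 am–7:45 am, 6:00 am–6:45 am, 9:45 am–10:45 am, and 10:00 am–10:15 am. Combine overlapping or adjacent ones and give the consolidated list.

3:00 am–3:45 am overlaps/touches 2:45 am–5:15 am → extend to 2:45 am–5:15 am.
4:00 am–4:45 am overlaps/touches 2:45 am–5:15 am → extend to 2:45 am–5:15 am.
4:15 am–4:30 am overlaps/touches 2:45 am–5:15 am → extend to 2:45 am–5:15 am.
5:30 am–7:45 am is disjoint → start new block.
6:00 am–6:45 am overlaps/touches 5:30 am–7:45 am → extend to 5:30 am–7:45 am.
9:45 am–10:45 am is disjoint → start new block.
10:00 am–10:15 am overlaps/touches 9:45 am–10:45 am → extend to 9:45 am–10:45 am.

2:45 am–5:15 am, 5:30 am–7:45 am, 9:45 am–10:45 am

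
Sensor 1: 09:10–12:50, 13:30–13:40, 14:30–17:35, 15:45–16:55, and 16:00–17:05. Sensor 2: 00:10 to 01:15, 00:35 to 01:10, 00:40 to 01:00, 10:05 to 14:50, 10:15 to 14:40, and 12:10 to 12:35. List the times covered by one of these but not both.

Merge the first list: 09:10–12:50, 13:30–13:40, 14:30–17:35.
Merge the second list: 00:10–01:15, 10:05–14:50.
A \ B = 09:10–10:05, 14:50–17:35.
B \ A = 00:10–01:15, 12:50–13:30, 13:40–14:30.
Union of the two gives the symmetric difference.

00:10–01:15, 09:10–10:05, 12:50–13:30, 13:40–14:30, 14:50–17:35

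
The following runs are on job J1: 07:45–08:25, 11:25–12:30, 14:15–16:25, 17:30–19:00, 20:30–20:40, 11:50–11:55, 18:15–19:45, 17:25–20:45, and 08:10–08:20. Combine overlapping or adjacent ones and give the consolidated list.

Sort by start: 07:45-08:25, 08:10-08:20, 11:25-12:30, 11:50-11:55, 14:15-16:25, 17:25-20:45, 17:30-19:00, 18:15-19:45, 20:30-20:40.
08:10-08:20 overlaps/touches 07:45-08:25 → extend to 07:45-08:25.
11:25-12:30 is disjoint → start new block.
11:50-11:55 overlaps/touches 11:25-12:30 → extend to 11:25-12:30.
14:15-16:25 is disjoint → start new block.
17:25-20:45 is disjoint → start new block.
17:30-19:00 overlaps/touches 17:25-20:45 → extend to 17:25-20:45.
18:15-19:45 overlaps/touches 17:25-20:45 → extend to 17:25-20:45.
20:30-20:40 overlaps/touches 17:25-20:45 → extend to 17:25-20:45.

07:45-08:25, 11:25-12:30, 14:15-16:25, 17:25-20:45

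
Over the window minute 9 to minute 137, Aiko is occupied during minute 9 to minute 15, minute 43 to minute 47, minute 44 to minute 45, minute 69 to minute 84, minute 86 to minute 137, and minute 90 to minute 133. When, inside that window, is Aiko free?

The merged coverage is minute 9 to minute 15, minute 43 to minute 47, minute 69 to minute 84, minute 86 to minute 137.
Complement within minute 9 to minute 137: minute 15 to minute 43, minute 47 to minute 69, minute 84 to minute 86.

minute 15 to minute 43, minute 47 to minute 69, minute 84 to minute 86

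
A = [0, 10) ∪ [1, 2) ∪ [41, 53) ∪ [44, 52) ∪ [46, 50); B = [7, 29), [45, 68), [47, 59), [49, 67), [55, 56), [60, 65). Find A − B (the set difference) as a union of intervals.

Merge the first list: [0, 10), [41, 53).
Merge the second list: [7, 29), [45, 68).
[0, 10) \ B = [0, 7).
[41, 53) \ B = [41, 45).

[0, 7) ∪ [41, 45)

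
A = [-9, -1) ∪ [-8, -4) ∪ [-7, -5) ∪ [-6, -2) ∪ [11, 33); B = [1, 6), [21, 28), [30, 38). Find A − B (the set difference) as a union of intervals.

Merge the first list: [-9, -1), [11, 33).
[-9, -1): no B overlap → unchanged.
[11, 33) minus B → [11, 21), [28, 30).

[-9, -1) ∪ [11, 21) ∪ [28, 30)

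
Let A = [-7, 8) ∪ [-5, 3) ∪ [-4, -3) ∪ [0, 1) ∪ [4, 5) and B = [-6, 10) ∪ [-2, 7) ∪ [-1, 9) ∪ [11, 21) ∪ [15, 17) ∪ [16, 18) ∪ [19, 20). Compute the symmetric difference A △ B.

[-7, -6) ∪ [8, 10) ∪ [11, 21)

First set merges to [-7, 8).
Second set merges to [-6, 10), [11, 21).
A but not B: [-7, -6).
B but not A: [8, 10), [11, 21).
Combining gives A △ B.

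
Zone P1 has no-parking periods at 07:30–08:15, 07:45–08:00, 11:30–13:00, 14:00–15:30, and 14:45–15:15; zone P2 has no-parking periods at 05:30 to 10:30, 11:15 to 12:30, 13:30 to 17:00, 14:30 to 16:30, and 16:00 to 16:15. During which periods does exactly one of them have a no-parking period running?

05:30-07:30, 08:15-10:30, 11:15-11:30, 12:30-13:00, 13:30-14:00, 15:30-17:00

A, merged: 07:30-08:15, 11:30-13:00, 14:00-15:30.
B, merged: 05:30-10:30, 11:15-12:30, 13:30-17:00.
A but not B: 12:30-13:00.
B but not A: 05:30-07:30, 08:15-10:30, 11:15-11:30, 13:30-14:00, 15:30-17:00.
Combining gives A △ B.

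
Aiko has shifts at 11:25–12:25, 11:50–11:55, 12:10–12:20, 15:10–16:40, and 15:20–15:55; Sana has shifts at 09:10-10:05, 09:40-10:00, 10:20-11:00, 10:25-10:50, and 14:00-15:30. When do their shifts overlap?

A, merged: 11:25–12:25, 15:10–16:40.
B, merged: 09:10–10:05, 10:20–11:00, 14:00–15:30.
11:25–12:25 meets no B interval.
15:10–16:40 ∩ B → 15:10–15:30.

15:10–15:30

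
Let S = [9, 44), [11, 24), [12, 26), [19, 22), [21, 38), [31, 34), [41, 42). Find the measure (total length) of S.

35

Merged: [9, 44).
Length: 35.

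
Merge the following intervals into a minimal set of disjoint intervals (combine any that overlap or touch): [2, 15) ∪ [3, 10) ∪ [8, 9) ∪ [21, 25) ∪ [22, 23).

[2, 15) ∪ [21, 25)

[3, 10) overlaps/touches [2, 15) → extend to [2, 15).
[8, 9) overlaps/touches [2, 15) → extend to [2, 15).
[21, 25) is disjoint → start new block.
[22, 23) overlaps/touches [21, 25) → extend to [21, 25).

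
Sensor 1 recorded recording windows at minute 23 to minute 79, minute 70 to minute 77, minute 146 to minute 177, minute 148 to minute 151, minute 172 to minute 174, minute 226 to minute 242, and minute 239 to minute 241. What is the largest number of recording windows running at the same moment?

Walk the sorted start/end points keeping a running depth.
The depth first hits 2 at minute 70.

2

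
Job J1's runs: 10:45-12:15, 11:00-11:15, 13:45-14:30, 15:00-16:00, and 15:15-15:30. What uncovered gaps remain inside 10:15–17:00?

The merged coverage is 10:45-12:15, 13:45-14:30, 15:00-16:00.
Complement within 10:15-17:00: 10:15-10:45, 12:15-13:45, 14:30-15:00, 16:00-17:00.

10:15-10:45, 12:15-13:45, 14:30-15:00, 16:00-17:00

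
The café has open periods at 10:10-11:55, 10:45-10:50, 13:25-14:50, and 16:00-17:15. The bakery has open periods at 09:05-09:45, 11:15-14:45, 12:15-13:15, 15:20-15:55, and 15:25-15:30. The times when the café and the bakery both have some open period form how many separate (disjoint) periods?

2

Merge the first list: 10:10–11:55, 13:25–14:50, 16:00–17:15.
Merge the second list: 09:05–09:45, 11:15–14:45, 15:20–15:55.
A ∩ B = 11:15–11:55, 13:25–14:45.
That is 2 disjoint pieces.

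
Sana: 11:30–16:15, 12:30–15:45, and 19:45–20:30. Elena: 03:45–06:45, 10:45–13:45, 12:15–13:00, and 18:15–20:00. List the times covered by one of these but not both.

03:45-06:45, 10:45-11:30, 13:45-16:15, 18:15-19:45, 20:00-20:30

A, merged: 11:30-16:15, 19:45-20:30.
B, merged: 03:45-06:45, 10:45-13:45, 18:15-20:00.
A but not B: 13:45-16:15, 20:00-20:30.
B but not A: 03:45-06:45, 10:45-11:30, 18:15-19:45.
Combining gives A △ B.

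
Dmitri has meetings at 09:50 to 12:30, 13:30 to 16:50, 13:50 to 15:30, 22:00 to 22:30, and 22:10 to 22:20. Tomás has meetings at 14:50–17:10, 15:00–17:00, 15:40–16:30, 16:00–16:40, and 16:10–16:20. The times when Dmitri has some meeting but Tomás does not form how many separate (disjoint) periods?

3

First set merges to 09:50-12:30, 13:30-16:50, 22:00-22:30.
Second set merges to 14:50-17:10.
A \ B = 09:50-12:30, 13:30-14:50, 22:00-22:30.
That is 3 disjoint pieces.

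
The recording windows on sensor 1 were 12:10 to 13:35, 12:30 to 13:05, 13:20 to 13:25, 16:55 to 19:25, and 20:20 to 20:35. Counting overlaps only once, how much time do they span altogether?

4 h 10 min

Merged: 12:10–13:35, 16:55–19:25, 20:20–20:35.
Lengths: 1 h 25 min + 2 h 30 min + 15 min = 4 h 10 min.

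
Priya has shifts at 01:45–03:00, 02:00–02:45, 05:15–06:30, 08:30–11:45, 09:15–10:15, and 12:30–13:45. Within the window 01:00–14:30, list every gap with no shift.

After merging, the occupied span is 01:45-03:00, 05:15-06:30, 08:30-11:45, 12:30-13:45.
Uncovered inside 01:00-14:30: 01:00-01:45, 03:00-05:15, 06:30-08:30, 11:45-12:30, 13:45-14:30.

01:00-01:45, 03:00-05:15, 06:30-08:30, 11:45-12:30, 13:45-14:30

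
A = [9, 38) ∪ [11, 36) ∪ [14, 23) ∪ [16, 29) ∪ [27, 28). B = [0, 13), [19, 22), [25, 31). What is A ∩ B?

A, merged: [9, 38).
[9, 38) meets the second set on [9, 13), [19, 22), [25, 31).

[9, 13) ∪ [19, 22) ∪ [25, 31)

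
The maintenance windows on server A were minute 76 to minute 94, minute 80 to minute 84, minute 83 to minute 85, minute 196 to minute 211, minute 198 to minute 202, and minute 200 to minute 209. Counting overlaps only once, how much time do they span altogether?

Merged: minute 76 to minute 94, minute 196 to minute 211.
Lengths: 18 minutes + 15 minutes = 33 minutes.

33 minutes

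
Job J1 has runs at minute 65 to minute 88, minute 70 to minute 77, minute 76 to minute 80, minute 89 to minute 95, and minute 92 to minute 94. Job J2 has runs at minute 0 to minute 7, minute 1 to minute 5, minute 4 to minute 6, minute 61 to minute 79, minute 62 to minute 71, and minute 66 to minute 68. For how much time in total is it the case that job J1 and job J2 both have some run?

First set merges to minute 65 to minute 88, minute 89 to minute 95.
Second set merges to minute 0 to minute 7, minute 61 to minute 79.
A ∩ B = minute 65 to minute 79.
Total: 14 minutes.

14 minutes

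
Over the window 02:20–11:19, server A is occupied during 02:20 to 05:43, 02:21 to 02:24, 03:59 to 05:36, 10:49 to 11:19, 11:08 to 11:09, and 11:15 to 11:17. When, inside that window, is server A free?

05:43–10:49

Covered (merged): 02:20–05:43, 10:49–11:19.
Gaps within 02:20–11:19: 05:43–10:49.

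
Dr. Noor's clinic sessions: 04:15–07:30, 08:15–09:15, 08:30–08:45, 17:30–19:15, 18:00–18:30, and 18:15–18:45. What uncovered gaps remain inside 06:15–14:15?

07:30–08:15, 09:15–14:15

Covered (merged): 04:15–07:30, 08:15–09:15, 17:30–19:15.
Complement within 06:15–14:15: 07:30–08:15, 09:15–14:15.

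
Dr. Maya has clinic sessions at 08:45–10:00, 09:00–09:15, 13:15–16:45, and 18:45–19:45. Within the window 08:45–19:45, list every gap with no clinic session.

The merged coverage is 08:45–10:00, 13:15–16:45, 18:45–19:45.
Complement within 08:45–19:45: 10:00–13:15, 16:45–18:45.

10:00–13:15, 16:45–18:45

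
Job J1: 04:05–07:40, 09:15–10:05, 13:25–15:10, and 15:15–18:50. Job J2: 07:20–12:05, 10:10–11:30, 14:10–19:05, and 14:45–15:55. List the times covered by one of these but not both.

04:05–07:20, 07:40–09:15, 10:05–12:05, 13:25–14:10, 15:10–15:15, 18:50–19:05

Second set merges to 07:20–12:05, 14:10–19:05.
A but not B: 04:05–07:20, 13:25–14:10.
B but not A: 07:40–09:15, 10:05–12:05, 15:10–15:15, 18:50–19:05.
Combining gives A △ B.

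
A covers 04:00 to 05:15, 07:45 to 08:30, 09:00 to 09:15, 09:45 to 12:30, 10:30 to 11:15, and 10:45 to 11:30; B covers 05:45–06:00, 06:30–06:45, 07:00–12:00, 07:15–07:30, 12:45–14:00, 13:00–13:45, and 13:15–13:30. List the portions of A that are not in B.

04:00–05:15, 12:00–12:30

First set merges to 04:00–05:15, 07:45–08:30, 09:00–09:15, 09:45–12:30.
Second set merges to 05:45–06:00, 06:30–06:45, 07:00–12:00, 12:45–14:00.
04:00–05:15: nothing removed.
07:45–08:30: entirely removed.
09:00–09:15: entirely removed.
09:45–12:30 \ B = 12:00–12:30.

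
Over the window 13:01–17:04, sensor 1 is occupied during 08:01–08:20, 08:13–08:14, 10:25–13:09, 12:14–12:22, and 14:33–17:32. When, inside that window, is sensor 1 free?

13:09–14:33

After merging, the occupied span is 08:01–08:20, 10:25–13:09, 14:33–17:32.
Gaps within 13:01–17:04: 13:09–14:33.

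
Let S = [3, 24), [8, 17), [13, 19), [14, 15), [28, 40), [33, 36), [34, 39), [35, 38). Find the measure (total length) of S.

33

Merged: [3, 24), [28, 40).
Lengths: 21 + 12 = 33.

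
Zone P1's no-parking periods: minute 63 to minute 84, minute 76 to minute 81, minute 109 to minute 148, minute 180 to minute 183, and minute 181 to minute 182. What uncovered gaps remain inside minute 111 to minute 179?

The merged coverage is minute 63 to minute 84, minute 109 to minute 148, minute 180 to minute 183.
Complement within minute 111 to minute 179: minute 148 to minute 179.

minute 148 to minute 179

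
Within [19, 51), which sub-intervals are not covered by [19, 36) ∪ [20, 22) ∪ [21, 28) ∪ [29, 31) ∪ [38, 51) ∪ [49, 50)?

The merged coverage is [19, 36), [38, 51).
Uncovered inside [19, 51): [36, 38).

[36, 38)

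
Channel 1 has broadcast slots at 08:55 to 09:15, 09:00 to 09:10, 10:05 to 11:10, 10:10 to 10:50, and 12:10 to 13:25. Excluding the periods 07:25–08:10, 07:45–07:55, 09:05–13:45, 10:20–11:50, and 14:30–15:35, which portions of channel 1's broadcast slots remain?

08:55–09:05

Merge the first list: 08:55–09:15, 10:05–11:10, 12:10–13:25.
Merge the second list: 07:25–08:10, 09:05–13:45, 14:30–15:35.
08:55–09:15 with B removed leaves 08:55–09:05.
10:05–11:10 lies entirely inside B → drops out.
12:10–13:25 lies entirely inside B → drops out.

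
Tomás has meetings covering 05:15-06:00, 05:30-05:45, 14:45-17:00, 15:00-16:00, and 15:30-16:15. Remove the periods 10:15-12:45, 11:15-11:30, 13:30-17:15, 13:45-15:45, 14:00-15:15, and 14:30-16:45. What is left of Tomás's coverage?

Merge the first list: 05:15–06:00, 14:45–17:00.
Merge the second list: 10:15–12:45, 13:30–17:15.
05:15–06:00: no B overlap → unchanged.
14:45–17:00: fully covered by B → removed.

05:15–06:00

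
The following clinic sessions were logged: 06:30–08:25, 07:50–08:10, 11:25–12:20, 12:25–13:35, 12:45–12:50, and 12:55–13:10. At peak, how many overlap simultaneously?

2

Walk the sorted start/end points keeping a running depth.
The depth first hits 2 at 07:50.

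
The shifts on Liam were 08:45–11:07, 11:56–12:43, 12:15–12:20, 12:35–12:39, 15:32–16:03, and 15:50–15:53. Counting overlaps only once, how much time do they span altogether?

Merged: 08:45–11:07, 11:56–12:43, 15:32–16:03.
Lengths: 2 h 22 min + 47 min + 31 min = 3 h 40 min.

3 h 40 min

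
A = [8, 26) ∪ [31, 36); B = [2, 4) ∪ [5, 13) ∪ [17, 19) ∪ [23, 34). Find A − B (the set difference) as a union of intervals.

[13, 17) ∪ [19, 23) ∪ [34, 36)

[8, 26) \ B = [13, 17), [19, 23).
[31, 36) \ B = [34, 36).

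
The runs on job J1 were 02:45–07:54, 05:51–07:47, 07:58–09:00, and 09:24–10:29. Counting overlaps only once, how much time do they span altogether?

Merged: 02:45-07:54, 07:58-09:00, 09:24-10:29.
Lengths: 5 h 9 min + 1 h 2 min + 1 h 5 min = 7 h 16 min.

7 h 16 min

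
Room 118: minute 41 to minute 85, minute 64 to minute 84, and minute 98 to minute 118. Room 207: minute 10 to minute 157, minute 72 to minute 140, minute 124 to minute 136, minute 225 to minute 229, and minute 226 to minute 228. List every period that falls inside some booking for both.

First set merges to minute 41 to minute 85, minute 98 to minute 118.
Second set merges to minute 10 to minute 157, minute 225 to minute 229.
minute 41 to minute 85 meets the second set on minute 41 to minute 85.
minute 98 to minute 118 meets the second set on minute 98 to minute 118.

minute 41 to minute 85, minute 98 to minute 118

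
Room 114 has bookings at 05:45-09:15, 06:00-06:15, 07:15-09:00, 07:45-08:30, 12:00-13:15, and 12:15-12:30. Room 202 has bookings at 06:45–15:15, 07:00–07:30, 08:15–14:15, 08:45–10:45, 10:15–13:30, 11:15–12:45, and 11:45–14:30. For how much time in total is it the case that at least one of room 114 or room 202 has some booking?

9 h 30 min

First set merges to 05:45-09:15, 12:00-13:15.
Second set merges to 06:45-15:15.
A ∪ B = 05:45-15:15.
Total: 9 h 30 min.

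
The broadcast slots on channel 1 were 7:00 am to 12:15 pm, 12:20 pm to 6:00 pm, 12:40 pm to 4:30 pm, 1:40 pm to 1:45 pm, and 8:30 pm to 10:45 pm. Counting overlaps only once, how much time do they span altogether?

13 h 10 min

Merged: 7:00 am–12:15 pm, 12:20 pm–6:00 pm, 8:30 pm–10:45 pm.
Lengths: 5 h 15 min + 5 h 40 min + 2 h 15 min = 13 h 10 min.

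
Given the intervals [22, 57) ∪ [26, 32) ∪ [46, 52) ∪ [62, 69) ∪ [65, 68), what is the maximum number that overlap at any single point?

At 26, 2 of the intervals are simultaneously active.
No point has more.

2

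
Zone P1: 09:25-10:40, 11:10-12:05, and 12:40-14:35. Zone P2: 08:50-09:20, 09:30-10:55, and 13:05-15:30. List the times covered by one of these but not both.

Only in the first: 09:25–09:30, 11:10–12:05, 12:40–13:05.
Only in the second: 08:50–09:20, 10:40–10:55, 14:35–15:30.
Together these are the periods covered by exactly one.

08:50–09:20, 09:25–09:30, 10:40–10:55, 11:10–12:05, 12:40–13:05, 14:35–15:30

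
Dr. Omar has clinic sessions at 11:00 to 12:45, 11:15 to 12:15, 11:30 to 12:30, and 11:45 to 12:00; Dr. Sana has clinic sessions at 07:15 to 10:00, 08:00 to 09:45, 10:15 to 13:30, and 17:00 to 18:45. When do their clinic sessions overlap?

11:00-12:45

First set merges to 11:00-12:45.
Second set merges to 07:15-10:00, 10:15-13:30, 17:00-18:45.
11:00-12:45 meets the second set on 11:00-12:45.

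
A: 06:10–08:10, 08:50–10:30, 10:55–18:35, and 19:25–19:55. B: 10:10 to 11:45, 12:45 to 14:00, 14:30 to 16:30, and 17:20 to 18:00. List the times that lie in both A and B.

10:10–10:30, 10:55–11:45, 12:45–14:00, 14:30–16:30, 17:20–18:00

06:10–08:10 falls entirely outside B.
08:50–10:30 overlaps B on 10:10–10:30.
10:55–18:35 overlaps B on 10:55–11:45, 12:45–14:00, 14:30–16:30, 17:20–18:00.
19:25–19:55 falls entirely outside B.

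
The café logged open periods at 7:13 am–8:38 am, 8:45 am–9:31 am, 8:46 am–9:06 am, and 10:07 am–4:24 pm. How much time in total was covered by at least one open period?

Merged: 7:13 am–8:38 am, 8:45 am–9:31 am, 10:07 am–4:24 pm.
Lengths: 1 h 25 min + 46 min + 6 h 17 min = 8 h 28 min.

8 h 28 min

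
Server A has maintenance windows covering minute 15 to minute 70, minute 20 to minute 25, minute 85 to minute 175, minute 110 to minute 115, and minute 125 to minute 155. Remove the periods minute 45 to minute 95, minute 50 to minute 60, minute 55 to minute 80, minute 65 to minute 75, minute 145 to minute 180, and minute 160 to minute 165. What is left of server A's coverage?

minute 15 to minute 45, minute 95 to minute 145

First set merges to minute 15 to minute 70, minute 85 to minute 175.
Second set merges to minute 45 to minute 95, minute 145 to minute 180.
minute 15 to minute 70 with B removed leaves minute 15 to minute 45.
minute 85 to minute 175 with B removed leaves minute 95 to minute 145.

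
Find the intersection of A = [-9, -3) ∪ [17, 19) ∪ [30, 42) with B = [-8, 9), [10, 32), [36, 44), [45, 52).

[-9, -3) meets the second set on [-8, -3).
[17, 19) meets the second set on [17, 19).
[30, 42) meets the second set on [30, 32), [36, 42).

[-8, -3) ∪ [17, 19) ∪ [30, 32) ∪ [36, 42)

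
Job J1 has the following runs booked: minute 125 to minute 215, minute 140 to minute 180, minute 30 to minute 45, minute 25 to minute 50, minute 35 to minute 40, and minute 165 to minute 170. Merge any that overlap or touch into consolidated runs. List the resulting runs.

Sort by start: minute 25 to minute 50, minute 30 to minute 45, minute 35 to minute 40, minute 125 to minute 215, minute 140 to minute 180, minute 165 to minute 170.
minute 30 to minute 45 overlaps/touches minute 25 to minute 50 → extend to minute 25 to minute 50.
minute 35 to minute 40 overlaps/touches minute 25 to minute 50 → extend to minute 25 to minute 50.
minute 125 to minute 215 is disjoint → start new block.
minute 140 to minute 180 overlaps/touches minute 125 to minute 215 → extend to minute 125 to minute 215.
minute 165 to minute 170 overlaps/touches minute 125 to minute 215 → extend to minute 125 to minute 215.

minute 25 to minute 50, minute 125 to minute 215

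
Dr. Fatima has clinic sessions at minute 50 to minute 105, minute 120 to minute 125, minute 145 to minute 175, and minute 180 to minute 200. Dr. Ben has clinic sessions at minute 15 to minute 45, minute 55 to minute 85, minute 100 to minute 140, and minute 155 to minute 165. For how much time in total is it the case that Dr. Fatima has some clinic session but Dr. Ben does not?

60 minutes

A \ B = minute 50 to minute 55, minute 85 to minute 100, minute 145 to minute 155, minute 165 to minute 175, minute 180 to minute 200.
Total: 5 minutes + 15 minutes + 10 minutes + 10 minutes + 20 minutes = 60 minutes.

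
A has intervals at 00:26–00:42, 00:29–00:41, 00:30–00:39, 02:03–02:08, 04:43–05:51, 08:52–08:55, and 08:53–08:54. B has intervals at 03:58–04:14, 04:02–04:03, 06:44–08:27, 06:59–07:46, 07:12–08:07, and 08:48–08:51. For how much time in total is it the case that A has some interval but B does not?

1 h 32 min

First set merges to 00:26-00:42, 02:03-02:08, 04:43-05:51, 08:52-08:55.
Second set merges to 03:58-04:14, 06:44-08:27, 08:48-08:51.
A \ B = 00:26-00:42, 02:03-02:08, 04:43-05:51, 08:52-08:55.
Total: 16 min + 5 min + 1 h 8 min + 3 min = 1 h 32 min.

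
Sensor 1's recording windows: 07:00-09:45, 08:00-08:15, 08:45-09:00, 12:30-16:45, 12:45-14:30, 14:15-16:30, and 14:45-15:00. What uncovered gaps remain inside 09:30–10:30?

The merged coverage is 07:00–09:45, 12:30–16:45.
Uncovered inside 09:30–10:30: 09:45–10:30.

09:45–10:30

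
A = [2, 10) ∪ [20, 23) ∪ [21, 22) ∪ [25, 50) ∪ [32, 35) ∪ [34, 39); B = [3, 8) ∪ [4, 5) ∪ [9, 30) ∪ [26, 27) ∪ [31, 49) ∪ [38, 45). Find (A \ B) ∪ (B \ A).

[2, 3) ∪ [8, 9) ∪ [10, 20) ∪ [23, 25) ∪ [30, 31) ∪ [49, 50)

A, merged: [2, 10), [20, 23), [25, 50).
B, merged: [3, 8), [9, 30), [31, 49).
A but not B: [2, 3), [8, 9), [30, 31), [49, 50).
B but not A: [10, 20), [23, 25).
Combining gives A △ B.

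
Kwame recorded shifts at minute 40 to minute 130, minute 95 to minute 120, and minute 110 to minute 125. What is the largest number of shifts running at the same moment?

Walk the sorted start/end points keeping a running depth.
The depth first hits 3 at minute 110.

3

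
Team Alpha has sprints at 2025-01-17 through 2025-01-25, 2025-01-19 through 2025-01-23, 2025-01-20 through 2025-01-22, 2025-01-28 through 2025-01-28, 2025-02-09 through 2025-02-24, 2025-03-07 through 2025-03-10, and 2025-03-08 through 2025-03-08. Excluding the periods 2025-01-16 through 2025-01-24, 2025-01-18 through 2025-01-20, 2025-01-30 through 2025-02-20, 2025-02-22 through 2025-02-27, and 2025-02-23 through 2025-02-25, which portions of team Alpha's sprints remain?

2025-01-25 through 2025-01-25, 2025-01-28 through 2025-01-28, 2025-02-21 through 2025-02-21, 2025-03-07 through 2025-03-10

First set merges to 2025-01-17 through 2025-01-25, 2025-01-28 through 2025-01-28, 2025-02-09 through 2025-02-24, 2025-03-07 through 2025-03-10.
Second set merges to 2025-01-16 through 2025-01-24, 2025-01-30 through 2025-02-20, 2025-02-22 through 2025-02-27.
2025-01-17 through 2025-01-25 with B removed leaves 2025-01-25 through 2025-01-25.
2025-01-28 through 2025-01-28 is untouched.
2025-02-09 through 2025-02-24 with B removed leaves 2025-02-21 through 2025-02-21.
2025-03-07 through 2025-03-10 is untouched.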